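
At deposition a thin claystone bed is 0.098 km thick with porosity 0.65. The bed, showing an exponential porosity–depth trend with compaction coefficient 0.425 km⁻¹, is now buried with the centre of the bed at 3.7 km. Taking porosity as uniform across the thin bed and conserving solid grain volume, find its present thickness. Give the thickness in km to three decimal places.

0.040 km

Porosity at 3.7 km: n = 0.65·exp(−0.425×3.7) = 0.1349
Solid-volume conservation: h(1−n) = h₀(1−n₀) ⇒ h = h₀·(1−n₀)/(1−n)
h = 0.098 × (1 − 0.65)/(1 − 0.1349) = 0.098 × 0.4046 = 0.0396 km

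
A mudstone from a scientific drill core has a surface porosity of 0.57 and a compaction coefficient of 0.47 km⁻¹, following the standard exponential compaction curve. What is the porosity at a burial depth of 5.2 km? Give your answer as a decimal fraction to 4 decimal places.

0.0495

n = n₀·exp(−β·Z) = 0.57 × exp(−0.47 × 5.2) = 0.57 × exp(−2.444)
  = 0.57 × 0.0868 = 0.0495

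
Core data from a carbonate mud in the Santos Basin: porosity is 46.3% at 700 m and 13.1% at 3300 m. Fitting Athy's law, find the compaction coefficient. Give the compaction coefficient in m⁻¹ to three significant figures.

Working in km (1 km = 1000 m; c in km⁻¹ = c in m⁻¹ × 1000):
Athy: phi(z) = phi₀ e^(−cz) ⇒ phi₁/phi₂ = e^{c(z₂−z₁)} ⇒ c = ln(phi₁/phi₂)/(z₂−z₁)
c = ln(0.463/0.131) / (3.3 − 0.7) = ln(3.534) / 2.6 = 1.2625 / 2.6 = 0.4856 km⁻¹

0.000486 m⁻¹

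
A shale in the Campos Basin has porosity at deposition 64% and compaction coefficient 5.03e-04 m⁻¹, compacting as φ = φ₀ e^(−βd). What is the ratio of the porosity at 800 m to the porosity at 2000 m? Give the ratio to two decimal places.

1.83

Working in km (1 km = 1000 m; β in km⁻¹ = β in m⁻¹ × 1000):
φ(d₁)/φ(d₂) = e^(−β·d₁)/e^(−β·d₂) = e^{β(d₂−d₁)}
= exp(0.503 × 1.2) = exp(0.6036) = 1.8287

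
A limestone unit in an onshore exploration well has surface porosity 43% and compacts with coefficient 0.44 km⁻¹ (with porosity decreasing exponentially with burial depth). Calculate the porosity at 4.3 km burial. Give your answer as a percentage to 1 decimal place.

phi = phi₀·exp(−β·Z) = 0.43 × exp(−0.44 × 4.3) = 0.43 × exp(−1.892)
  = 0.43 × 0.1508 = 0.0648

6.5%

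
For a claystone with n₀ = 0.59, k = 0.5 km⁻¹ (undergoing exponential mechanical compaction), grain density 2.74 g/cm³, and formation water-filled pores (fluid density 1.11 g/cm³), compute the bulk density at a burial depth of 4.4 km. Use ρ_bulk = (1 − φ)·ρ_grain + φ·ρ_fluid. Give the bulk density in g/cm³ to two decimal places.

Porosity at depth: n = 0.59·exp(−0.5×4.4) = 0.59×0.1108 = 0.0654
Bulk density: ρ_b = (1−n)ρ_g + n·ρ_f = 0.9346×2.74 + 0.0654×1.11
       = 2.561 + 0.073 = 2.633 g/cm³

2.63 g/cm³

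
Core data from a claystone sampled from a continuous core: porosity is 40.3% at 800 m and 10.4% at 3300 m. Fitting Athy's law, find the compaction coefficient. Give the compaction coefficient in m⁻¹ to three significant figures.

Working in km (1 km = 1000 m; k in km⁻¹ = k in m⁻¹ × 1000):
Athy: n(Z) = n₀ e^(−kZ) ⇒ n₁/n₂ = e^{k(Z₂−Z₁)} ⇒ k = ln(n₁/n₂)/(Z₂−Z₁)
k = ln(0.403/0.104) / (3.3 − 0.8) = ln(3.875) / 2.5 = 1.3545 / 2.5 = 0.5418 km⁻¹

0.000542 m⁻¹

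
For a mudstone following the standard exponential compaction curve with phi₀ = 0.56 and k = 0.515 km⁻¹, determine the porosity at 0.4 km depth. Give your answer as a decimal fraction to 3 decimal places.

phi = phi₀·exp(−k·Z) = 0.56 × exp(−0.515 × 0.4) = 0.56 × exp(−0.206)
  = 0.56 × 0.8138 = 0.4557

0.456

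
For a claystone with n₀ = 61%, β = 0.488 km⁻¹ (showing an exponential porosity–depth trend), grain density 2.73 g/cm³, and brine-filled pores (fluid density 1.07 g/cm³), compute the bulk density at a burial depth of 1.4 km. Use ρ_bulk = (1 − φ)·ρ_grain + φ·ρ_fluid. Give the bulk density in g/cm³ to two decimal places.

2.22 g/cm³

Porosity at depth: n = 0.61·exp(−0.488×1.4) = 0.61×0.5050 = 0.3080
Bulk density: ρ_b = (1−n)ρ_g + n·ρ_f = 0.6920×2.73 + 0.3080×1.07
       = 1.889 + 0.330 = 2.219 g/cm³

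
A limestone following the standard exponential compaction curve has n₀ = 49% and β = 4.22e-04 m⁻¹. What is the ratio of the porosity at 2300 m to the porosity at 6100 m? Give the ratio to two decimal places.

4.97

Working in km (1 km = 1000 m; β in km⁻¹ = β in m⁻¹ × 1000):
n(Z₁)/n(Z₂) = e^(−β·Z₁)/e^(−β·Z₂) = e^{β(Z₂−Z₁)}
= exp(0.422 × 3.8) = exp(1.604) = 4.9709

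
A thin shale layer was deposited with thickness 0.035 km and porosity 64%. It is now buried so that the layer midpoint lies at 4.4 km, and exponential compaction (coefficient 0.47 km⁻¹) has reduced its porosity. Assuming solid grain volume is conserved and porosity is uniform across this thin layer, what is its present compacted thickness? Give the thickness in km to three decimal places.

Porosity at 4.4 km: φ = 0.64·exp(−0.47×4.4) = 0.0809
Solid-volume conservation: h(1−φ) = h₀(1−φ₀) ⇒ h = h₀·(1−φ₀)/(1−φ)
h = 0.035 × (1 − 0.64)/(1 − 0.0809) = 0.035 × 0.3917 = 0.0137 km

0.014 km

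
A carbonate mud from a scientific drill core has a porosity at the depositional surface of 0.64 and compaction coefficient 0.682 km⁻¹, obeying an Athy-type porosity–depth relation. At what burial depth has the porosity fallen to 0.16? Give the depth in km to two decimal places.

2.03 km

Invert Athy's law: Z = ln(φ₀/φ) / k
Z = ln(0.64/0.16) / 0.682 = ln(4) / 0.682 = 1.3863 / 0.682 = 2.033 km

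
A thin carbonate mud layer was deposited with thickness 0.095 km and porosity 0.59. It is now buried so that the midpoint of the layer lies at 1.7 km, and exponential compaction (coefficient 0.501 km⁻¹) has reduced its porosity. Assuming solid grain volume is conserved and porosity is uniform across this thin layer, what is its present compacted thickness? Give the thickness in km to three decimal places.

Porosity at 1.7 km: n = 0.59·exp(−0.501×1.7) = 0.2517
Solid-volume conservation: h(1−n) = h₀(1−n₀) ⇒ h = h₀·(1−n₀)/(1−n)
h = 0.095 × (1 − 0.59)/(1 − 0.2517) = 0.095 × 0.5479 = 0.0521 km

0.052 km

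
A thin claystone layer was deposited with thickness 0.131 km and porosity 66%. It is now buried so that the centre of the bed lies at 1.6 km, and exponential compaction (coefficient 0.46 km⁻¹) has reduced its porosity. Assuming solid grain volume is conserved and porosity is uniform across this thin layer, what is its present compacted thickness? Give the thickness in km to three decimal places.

0.065 km

Porosity at 1.6 km: n = 0.66·exp(−0.46×1.6) = 0.3162
Solid-volume conservation: h(1−n) = h₀(1−n₀) ⇒ h = h₀·(1−n₀)/(1−n)
h = 0.131 × (1 − 0.66)/(1 − 0.3162) = 0.131 × 0.4972 = 0.0651 km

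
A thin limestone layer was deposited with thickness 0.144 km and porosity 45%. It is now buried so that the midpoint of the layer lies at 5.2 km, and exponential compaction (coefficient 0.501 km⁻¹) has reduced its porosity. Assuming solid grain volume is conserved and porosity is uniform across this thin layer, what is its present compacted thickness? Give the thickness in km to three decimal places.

0.082 km

Porosity at 5.2 km: φ = 0.45·exp(−0.501×5.2) = 0.0332
Solid-volume conservation: h(1−φ) = h₀(1−φ₀) ⇒ h = h₀·(1−φ₀)/(1−φ)
h = 0.144 × (1 − 0.45)/(1 − 0.0332) = 0.144 × 0.5689 = 0.0819 km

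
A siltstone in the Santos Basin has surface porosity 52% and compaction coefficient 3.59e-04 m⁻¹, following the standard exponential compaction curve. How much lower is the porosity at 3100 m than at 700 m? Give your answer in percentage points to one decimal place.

Working in km (1 km = 1000 m; β in km⁻¹ = β in m⁻¹ × 1000):
φ(0.7) = 0.52·e^(−0.359×0.7) = 0.4045
φ(3.1) = 0.52·e^(−0.359×3.1) = 0.1709
Δφ = 0.4045 − 0.1709 = 0.2336

23.4 percentage points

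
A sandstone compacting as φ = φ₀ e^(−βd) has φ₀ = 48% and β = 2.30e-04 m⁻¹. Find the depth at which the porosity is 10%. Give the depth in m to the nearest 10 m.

Working in km (1 km = 1000 m; β in km⁻¹ = β in m⁻¹ × 1000):
Invert Athy's law: d = ln(φ₀/φ) / β
d = ln(0.48/0.1) / 0.23 = ln(4.8) / 0.23 = 1.5686 / 0.23 = 6.820 km

6820 m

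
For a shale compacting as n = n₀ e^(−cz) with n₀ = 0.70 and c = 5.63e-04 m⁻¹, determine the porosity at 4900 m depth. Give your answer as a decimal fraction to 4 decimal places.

0.0444

Working in km (1 km = 1000 m; c in km⁻¹ = c in m⁻¹ × 1000):
n = n₀·exp(−c·z) = 0.7 × exp(−0.563 × 4.9) = 0.7 × exp(−2.759)
  = 0.7 × 0.0634 = 0.0444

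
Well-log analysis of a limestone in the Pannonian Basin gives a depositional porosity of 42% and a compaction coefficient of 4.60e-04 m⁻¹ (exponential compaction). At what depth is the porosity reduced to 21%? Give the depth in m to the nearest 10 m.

1510 m

Working in km (1 km = 1000 m; c in km⁻¹ = c in m⁻¹ × 1000):
Invert Athy's law: z = ln(φ₀/φ) / c
z = ln(0.42/0.21) / 0.46 = ln(2) / 0.46 = 0.6931 / 0.46 = 1.507 km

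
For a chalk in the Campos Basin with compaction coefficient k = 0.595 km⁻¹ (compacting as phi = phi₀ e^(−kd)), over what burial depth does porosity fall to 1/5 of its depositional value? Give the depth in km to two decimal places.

phi/phi₀ = 1/5 ⇒ exp(−k·d) = 1/5 ⇒ d = ln(5) / k
d = 1.6094 / 0.595 = 2.705 km

2.70 km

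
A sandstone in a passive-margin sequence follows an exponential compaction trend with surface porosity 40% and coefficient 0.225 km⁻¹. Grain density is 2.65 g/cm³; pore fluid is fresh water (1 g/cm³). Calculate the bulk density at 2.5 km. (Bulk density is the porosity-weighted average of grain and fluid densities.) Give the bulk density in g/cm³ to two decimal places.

2.27 g/cm³

Porosity at depth: φ = 0.4·exp(−0.225×2.5) = 0.4×0.5698 = 0.2279
Bulk density: ρ_b = (1−φ)ρ_g + φ·ρ_f = 0.7721×2.65 + 0.2279×1
       = 2.046 + 0.228 = 2.274 g/cm³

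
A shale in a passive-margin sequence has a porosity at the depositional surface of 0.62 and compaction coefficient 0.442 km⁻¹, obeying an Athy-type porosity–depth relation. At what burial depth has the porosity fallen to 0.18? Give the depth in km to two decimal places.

Invert Athy's law: z = ln(phi₀/phi) / k
z = ln(0.62/0.18) / 0.442 = ln(3.444) / 0.442 = 1.2368 / 0.442 = 2.798 km

2.80 km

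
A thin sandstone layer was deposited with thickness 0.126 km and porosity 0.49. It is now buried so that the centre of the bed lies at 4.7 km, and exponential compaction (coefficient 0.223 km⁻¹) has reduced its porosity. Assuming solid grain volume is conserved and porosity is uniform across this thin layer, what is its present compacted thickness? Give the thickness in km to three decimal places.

0.078 km

Porosity at 4.7 km: φ = 0.49·exp(−0.223×4.7) = 0.1718
Solid-volume conservation: h(1−φ) = h₀(1−φ₀) ⇒ h = h₀·(1−φ₀)/(1−φ)
h = 0.126 × (1 − 0.49)/(1 − 0.1718) = 0.126 × 0.6158 = 0.0776 km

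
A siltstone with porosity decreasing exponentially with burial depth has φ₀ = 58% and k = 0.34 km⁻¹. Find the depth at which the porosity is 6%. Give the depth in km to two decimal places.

Invert Athy's law: z = ln(φ₀/φ) / k
z = ln(0.58/0.06) / 0.34 = ln(9.667) / 0.34 = 2.2687 / 0.34 = 6.673 km

6.67 km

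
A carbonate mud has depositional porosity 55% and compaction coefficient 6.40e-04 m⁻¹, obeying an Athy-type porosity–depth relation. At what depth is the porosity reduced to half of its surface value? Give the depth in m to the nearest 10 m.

Working in km (1 km = 1000 m; c in km⁻¹ = c in m⁻¹ × 1000):
φ/φ₀ = 1/2 ⇒ exp(−c·z) = 1/2 ⇒ z = ln(2) / c
z = 0.6931 / 0.64 = 1.083 km

1080 m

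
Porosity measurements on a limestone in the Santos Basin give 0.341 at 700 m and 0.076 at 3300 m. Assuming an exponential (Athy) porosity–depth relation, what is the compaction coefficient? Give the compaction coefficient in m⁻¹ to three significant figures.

Working in km (1 km = 1000 m; β in km⁻¹ = β in m⁻¹ × 1000):
Athy: φ(z) = φ₀ e^(−βz) ⇒ φ₁/φ₂ = e^{β(z₂−z₁)} ⇒ β = ln(φ₁/φ₂)/(z₂−z₁)
β = ln(0.341/0.076) / (3.3 − 0.7) = ln(4.487) / 2.6 = 1.5011 / 2.6 = 0.5774 km⁻¹

0.000577 m⁻¹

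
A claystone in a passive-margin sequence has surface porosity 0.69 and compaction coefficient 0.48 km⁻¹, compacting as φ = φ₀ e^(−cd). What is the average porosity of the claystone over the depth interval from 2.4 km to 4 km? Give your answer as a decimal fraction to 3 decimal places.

⟨φ⟩ = (1/(d₂−d₁)) ∫ φ₀ e^(−cd) dd = φ₀·(e^(−c·d₁) − e^(−c·d₂)) / (c·(d₂−d₁))
e^(−0.48×2.4) = 0.3160; e^(−0.48×4) = 0.1466
⟨φ⟩ = 0.69 × (0.3160 − 0.1466) / (0.48 × 1.6) = 0.69 × 0.2206 = 0.1522

0.152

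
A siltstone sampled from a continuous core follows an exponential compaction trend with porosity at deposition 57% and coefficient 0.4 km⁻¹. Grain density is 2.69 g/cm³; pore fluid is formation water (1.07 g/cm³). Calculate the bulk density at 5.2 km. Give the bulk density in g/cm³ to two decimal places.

2.57 g/cm³

Porosity at depth: phi = 0.57·exp(−0.4×5.2) = 0.57×0.1249 = 0.0712
Bulk density: ρ_b = (1−phi)ρ_g + phi·ρ_f = 0.9288×2.69 + 0.0712×1.07
       = 2.498 + 0.076 = 2.575 g/cm³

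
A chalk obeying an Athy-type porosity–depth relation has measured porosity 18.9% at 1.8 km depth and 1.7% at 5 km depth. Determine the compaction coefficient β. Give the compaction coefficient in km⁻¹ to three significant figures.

Athy: φ(d) = φ₀ e^(−βd) ⇒ φ₁/φ₂ = e^{β(d₂−d₁)} ⇒ β = ln(φ₁/φ₂)/(d₂−d₁)
β = ln(0.189/0.017) / (5 − 1.8) = ln(11.12) / 3.2 = 2.4085 / 3.2 = 0.7527 km⁻¹

0.753 km⁻¹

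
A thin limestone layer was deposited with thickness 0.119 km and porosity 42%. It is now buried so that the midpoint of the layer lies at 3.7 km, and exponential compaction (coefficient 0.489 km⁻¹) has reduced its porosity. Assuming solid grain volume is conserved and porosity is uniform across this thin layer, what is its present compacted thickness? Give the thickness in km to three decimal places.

0.074 km

Porosity at 3.7 km: phi = 0.42·exp(−0.489×3.7) = 0.0688
Solid-volume conservation: h(1−phi) = h₀(1−phi₀) ⇒ h = h₀·(1−phi₀)/(1−phi)
h = 0.119 × (1 − 0.42)/(1 − 0.0688) = 0.119 × 0.6228 = 0.0741 km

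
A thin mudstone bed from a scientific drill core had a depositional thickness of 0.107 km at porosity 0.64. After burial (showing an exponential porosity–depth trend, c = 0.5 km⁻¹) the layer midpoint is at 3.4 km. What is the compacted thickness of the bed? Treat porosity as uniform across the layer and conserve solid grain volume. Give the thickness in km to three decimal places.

Porosity at 3.4 km: n = 0.64·exp(−0.5×3.4) = 0.1169
Solid-volume conservation: h(1−n) = h₀(1−n₀) ⇒ h = h₀·(1−n₀)/(1−n)
h = 0.107 × (1 − 0.64)/(1 − 0.1169) = 0.107 × 0.4077 = 0.0436 km

0.044 km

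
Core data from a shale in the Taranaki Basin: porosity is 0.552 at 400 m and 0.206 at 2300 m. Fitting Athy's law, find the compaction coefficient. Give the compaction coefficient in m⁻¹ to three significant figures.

Working in km (1 km = 1000 m; c in km⁻¹ = c in m⁻¹ × 1000):
Athy: φ(z) = φ₀ e^(−cz) ⇒ φ₁/φ₂ = e^{c(z₂−z₁)} ⇒ c = ln(φ₁/φ₂)/(z₂−z₁)
c = ln(0.552/0.206) / (2.3 − 0.4) = ln(2.68) / 1.9 = 0.9857 / 1.9 = 0.5188 km⁻¹

0.000519 m⁻¹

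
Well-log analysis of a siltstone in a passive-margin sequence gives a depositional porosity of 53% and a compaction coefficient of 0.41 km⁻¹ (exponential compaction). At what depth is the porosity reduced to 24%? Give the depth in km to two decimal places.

Invert Athy's law: Z = ln(φ₀/φ) / c
Z = ln(0.53/0.24) / 0.41 = ln(2.208) / 0.41 = 0.7922 / 0.41 = 1.932 km

1.93 km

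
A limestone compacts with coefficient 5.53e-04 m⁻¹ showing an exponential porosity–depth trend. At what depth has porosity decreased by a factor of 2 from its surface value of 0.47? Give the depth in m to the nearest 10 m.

Working in km (1 km = 1000 m; k in km⁻¹ = k in m⁻¹ × 1000):
phi/phi₀ = 1/2 ⇒ exp(−k·d) = 1/2 ⇒ d = ln(2) / k
d = 0.6931 / 0.553 = 1.253 km

1250 m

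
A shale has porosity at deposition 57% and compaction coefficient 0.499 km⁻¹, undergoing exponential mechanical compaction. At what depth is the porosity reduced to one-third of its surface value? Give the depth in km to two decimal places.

2.20 km

n/n₀ = 1/3 ⇒ exp(−β·z) = 1/3 ⇒ z = ln(3) / β
z = 1.0986 / 0.499 = 2.202 km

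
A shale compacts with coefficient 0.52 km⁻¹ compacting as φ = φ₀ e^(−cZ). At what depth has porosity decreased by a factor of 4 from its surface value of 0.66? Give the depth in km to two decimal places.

φ/φ₀ = 1/4 ⇒ exp(−c·Z) = 1/4 ⇒ Z = ln(4) / c
Z = 1.3863 / 0.52 = 2.666 km

2.67 km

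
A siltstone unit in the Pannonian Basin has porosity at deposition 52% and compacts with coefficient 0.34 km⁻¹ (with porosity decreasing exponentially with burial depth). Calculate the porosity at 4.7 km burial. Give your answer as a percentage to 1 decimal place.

10.5%

φ = φ₀·exp(−c·Z) = 0.52 × exp(−0.34 × 4.7) = 0.52 × exp(−1.598)
  = 0.52 × 0.2023 = 0.1052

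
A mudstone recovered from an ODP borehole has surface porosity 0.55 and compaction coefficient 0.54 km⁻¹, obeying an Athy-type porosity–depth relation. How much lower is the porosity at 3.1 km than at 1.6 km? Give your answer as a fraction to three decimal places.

phi(1.6) = 0.55·e^(−0.54×1.6) = 0.2318
phi(3.1) = 0.55·e^(−0.54×3.1) = 0.1031
Δphi = 0.2318 − 0.1031 = 0.1287

0.129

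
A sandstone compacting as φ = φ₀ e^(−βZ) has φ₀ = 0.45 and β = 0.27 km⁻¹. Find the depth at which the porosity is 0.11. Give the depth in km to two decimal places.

5.22 km

Invert Athy's law: Z = ln(φ₀/φ) / β
Z = ln(0.45/0.11) / 0.27 = ln(4.091) / 0.27 = 1.4088 / 0.27 = 5.218 km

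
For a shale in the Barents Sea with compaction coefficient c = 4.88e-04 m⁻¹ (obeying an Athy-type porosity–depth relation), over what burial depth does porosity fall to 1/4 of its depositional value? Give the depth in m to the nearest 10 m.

Working in km (1 km = 1000 m; c in km⁻¹ = c in m⁻¹ × 1000):
phi/phi₀ = 1/4 ⇒ exp(−c·d) = 1/4 ⇒ d = ln(4) / c
d = 1.3863 / 0.488 = 2.841 km

2840 m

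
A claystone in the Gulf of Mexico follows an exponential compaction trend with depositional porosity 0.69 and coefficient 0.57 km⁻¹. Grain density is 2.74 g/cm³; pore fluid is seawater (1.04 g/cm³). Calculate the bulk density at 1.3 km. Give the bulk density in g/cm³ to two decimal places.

Porosity at depth: n = 0.69·exp(−0.57×1.3) = 0.69×0.4766 = 0.3289
Bulk density: ρ_b = (1−n)ρ_g + n·ρ_f = 0.6711×2.74 + 0.3289×1.04
       = 1.839 + 0.342 = 2.181 g/cm³

2.18 g/cm³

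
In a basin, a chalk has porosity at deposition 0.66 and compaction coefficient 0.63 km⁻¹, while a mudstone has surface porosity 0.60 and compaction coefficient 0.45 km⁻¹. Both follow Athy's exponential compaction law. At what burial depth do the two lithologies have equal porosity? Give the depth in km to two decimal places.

Set phi₀ₐ e^(−cₐz) = phi₀ᵦ e^(−cᵦz) ⇒ ln(phi₀ₐ/phi₀ᵦ) = (cₐ − cᵦ)·z
z = ln(0.66/0.6) / (0.63 − 0.45) = 0.0953 / 0.18 = 0.530 km

0.53 km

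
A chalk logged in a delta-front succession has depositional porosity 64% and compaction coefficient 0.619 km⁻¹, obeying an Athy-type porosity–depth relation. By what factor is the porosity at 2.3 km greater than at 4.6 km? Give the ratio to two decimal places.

phi(z₁)/phi(z₂) = e^(−β·z₁)/e^(−β·z₂) = e^{β(z₂−z₁)}
= exp(0.619 × 2.3) = exp(1.424) = 4.1525

4.15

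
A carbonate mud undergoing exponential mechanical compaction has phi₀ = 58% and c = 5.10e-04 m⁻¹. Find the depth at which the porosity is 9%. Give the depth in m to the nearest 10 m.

Working in km (1 km = 1000 m; c in km⁻¹ = c in m⁻¹ × 1000):
Invert Athy's law: Z = ln(phi₀/phi) / c
Z = ln(0.58/0.09) / 0.51 = ln(6.444) / 0.51 = 1.8632 / 0.51 = 3.653 km

3650 m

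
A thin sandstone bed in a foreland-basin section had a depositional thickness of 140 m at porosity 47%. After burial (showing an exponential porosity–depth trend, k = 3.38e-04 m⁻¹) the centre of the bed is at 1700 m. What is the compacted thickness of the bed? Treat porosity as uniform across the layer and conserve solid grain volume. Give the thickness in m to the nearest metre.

Working in km (1 km = 1000 m; k in km⁻¹ = k in m⁻¹ × 1000):
Porosity at 1.7 km: n = 0.47·exp(−0.338×1.7) = 0.2646
Solid-volume conservation: h(1−n) = h₀(1−n₀) ⇒ h = h₀·(1−n₀)/(1−n)
h = 0.14 × (1 − 0.47)/(1 − 0.2646) = 0.14 × 0.7207 = 0.1009 km

101 m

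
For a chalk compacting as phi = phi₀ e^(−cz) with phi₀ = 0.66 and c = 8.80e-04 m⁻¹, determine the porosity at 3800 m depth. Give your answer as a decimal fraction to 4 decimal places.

0.0233

Working in km (1 km = 1000 m; c in km⁻¹ = c in m⁻¹ × 1000):
phi = phi₀·exp(−c·z) = 0.66 × exp(−0.88 × 3.8) = 0.66 × exp(−3.344)
  = 0.66 × 0.0353 = 0.0233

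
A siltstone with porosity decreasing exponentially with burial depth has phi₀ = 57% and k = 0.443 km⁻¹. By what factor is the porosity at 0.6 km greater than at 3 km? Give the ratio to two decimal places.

phi(d₁)/phi(d₂) = e^(−k·d₁)/e^(−k·d₂) = e^{k(d₂−d₁)}
= exp(0.443 × 2.4) = exp(1.063) = 2.8956

2.90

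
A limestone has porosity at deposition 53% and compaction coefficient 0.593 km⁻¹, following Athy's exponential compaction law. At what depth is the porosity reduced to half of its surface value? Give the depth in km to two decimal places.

1.17 km

n/n₀ = 1/2 ⇒ exp(−β·Z) = 1/2 ⇒ Z = ln(2) / β
Z = 0.6931 / 0.593 = 1.169 km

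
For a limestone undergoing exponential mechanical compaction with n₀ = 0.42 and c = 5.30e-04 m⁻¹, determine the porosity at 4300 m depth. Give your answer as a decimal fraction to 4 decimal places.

0.0430

Working in km (1 km = 1000 m; c in km⁻¹ = c in m⁻¹ × 1000):
n = n₀·exp(−c·d) = 0.42 × exp(−0.53 × 4.3) = 0.42 × exp(−2.279)
  = 0.42 × 0.1024 = 0.0430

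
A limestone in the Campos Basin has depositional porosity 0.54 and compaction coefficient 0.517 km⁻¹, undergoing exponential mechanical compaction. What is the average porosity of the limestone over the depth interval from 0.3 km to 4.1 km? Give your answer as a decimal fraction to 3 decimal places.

0.202

⟨φ⟩ = (1/(z₂−z₁)) ∫ φ₀ e^(−cz) dz = φ₀·(e^(−c·z₁) − e^(−c·z₂)) / (c·(z₂−z₁))
e^(−0.517×0.3) = 0.8563; e^(−0.517×4.1) = 0.1201
⟨φ⟩ = 0.54 × (0.8563 − 0.1201) / (0.517 × 3.8) = 0.54 × 0.3748 = 0.2024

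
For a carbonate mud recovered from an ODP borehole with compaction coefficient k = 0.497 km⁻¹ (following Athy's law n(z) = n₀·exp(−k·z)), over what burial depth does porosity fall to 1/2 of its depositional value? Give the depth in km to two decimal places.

1.39 km

n/n₀ = 1/2 ⇒ exp(−k·z) = 1/2 ⇒ z = ln(2) / k
z = 0.6931 / 0.497 = 1.395 km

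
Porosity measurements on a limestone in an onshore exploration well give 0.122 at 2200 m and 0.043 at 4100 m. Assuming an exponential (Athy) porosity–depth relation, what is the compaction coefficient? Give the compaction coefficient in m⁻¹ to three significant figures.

Working in km (1 km = 1000 m; β in km⁻¹ = β in m⁻¹ × 1000):
Athy: n(z) = n₀ e^(−βz) ⇒ n₁/n₂ = e^{β(z₂−z₁)} ⇒ β = ln(n₁/n₂)/(z₂−z₁)
β = ln(0.122/0.043) / (4.1 − 2.2) = ln(2.837) / 1.9 = 1.0428 / 1.9 = 0.5489 km⁻¹

0.000549 m⁻¹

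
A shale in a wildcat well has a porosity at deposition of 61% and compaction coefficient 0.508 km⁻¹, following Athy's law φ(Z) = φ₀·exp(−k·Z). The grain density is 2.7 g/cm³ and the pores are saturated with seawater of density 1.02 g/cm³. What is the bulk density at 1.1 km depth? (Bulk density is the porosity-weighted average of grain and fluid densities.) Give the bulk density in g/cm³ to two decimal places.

Porosity at depth: φ = 0.61·exp(−0.508×1.1) = 0.61×0.5719 = 0.3489
Bulk density: ρ_b = (1−φ)ρ_g + φ·ρ_f = 0.6511×2.7 + 0.3489×1.02
       = 1.758 + 0.356 = 2.114 g/cm³

2.11 g/cm³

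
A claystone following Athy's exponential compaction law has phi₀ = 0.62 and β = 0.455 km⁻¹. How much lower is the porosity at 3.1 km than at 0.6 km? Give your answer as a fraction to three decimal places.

0.321

phi(0.6) = 0.62·e^(−0.455×0.6) = 0.4719
phi(3.1) = 0.62·e^(−0.455×3.1) = 0.1513
Δphi = 0.4719 − 0.1513 = 0.3206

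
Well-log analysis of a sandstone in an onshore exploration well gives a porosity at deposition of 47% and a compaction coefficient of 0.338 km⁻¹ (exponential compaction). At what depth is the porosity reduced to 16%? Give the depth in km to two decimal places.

3.19 km

Invert Athy's law: z = ln(phi₀/phi) / c
z = ln(0.47/0.16) / 0.338 = ln(2.937) / 0.338 = 1.0776 / 0.338 = 3.188 km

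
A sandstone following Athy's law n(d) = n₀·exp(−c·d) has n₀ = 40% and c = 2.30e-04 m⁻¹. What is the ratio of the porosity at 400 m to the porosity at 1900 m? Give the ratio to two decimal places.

Working in km (1 km = 1000 m; c in km⁻¹ = c in m⁻¹ × 1000):
n(d₁)/n(d₂) = e^(−c·d₁)/e^(−c·d₂) = e^{c(d₂−d₁)}
= exp(0.23 × 1.5) = exp(0.345) = 1.4120

1.41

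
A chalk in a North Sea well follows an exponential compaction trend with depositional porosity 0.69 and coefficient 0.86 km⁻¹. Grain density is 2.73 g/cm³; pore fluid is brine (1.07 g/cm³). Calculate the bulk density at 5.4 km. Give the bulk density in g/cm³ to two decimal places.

Porosity at depth: phi = 0.69·exp(−0.86×5.4) = 0.69×0.0096 = 0.0066
Bulk density: ρ_b = (1−phi)ρ_g + phi·ρ_f = 0.9934×2.73 + 0.0066×1.07
       = 2.712 + 0.007 = 2.719 g/cm³

2.72 g/cm³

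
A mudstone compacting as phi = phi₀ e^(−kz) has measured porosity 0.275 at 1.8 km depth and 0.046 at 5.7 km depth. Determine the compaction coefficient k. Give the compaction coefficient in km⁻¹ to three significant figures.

Athy: phi(z) = phi₀ e^(−kz) ⇒ phi₁/phi₂ = e^{k(z₂−z₁)} ⇒ k = ln(phi₁/phi₂)/(z₂−z₁)
k = ln(0.275/0.046) / (5.7 − 1.8) = ln(5.978) / 3.9 = 1.7881 / 3.9 = 0.4585 km⁻¹

0.458 km⁻¹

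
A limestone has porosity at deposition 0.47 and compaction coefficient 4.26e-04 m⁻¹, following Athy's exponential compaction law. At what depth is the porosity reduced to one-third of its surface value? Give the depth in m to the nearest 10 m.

2580 m

Working in km (1 km = 1000 m; k in km⁻¹ = k in m⁻¹ × 1000):
phi/phi₀ = 1/3 ⇒ exp(−k·z) = 1/3 ⇒ z = ln(3) / k
z = 1.0986 / 0.426 = 2.579 km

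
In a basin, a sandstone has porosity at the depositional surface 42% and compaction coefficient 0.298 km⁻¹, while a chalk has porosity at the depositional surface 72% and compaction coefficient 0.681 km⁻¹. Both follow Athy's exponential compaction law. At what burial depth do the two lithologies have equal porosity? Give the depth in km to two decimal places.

Set phi₀ₐ e^(−cₐZ) = phi₀ᵦ e^(−cᵦZ) ⇒ ln(phi₀ₐ/phi₀ᵦ) = (cₐ − cᵦ)·Z
Z = ln(0.42/0.72) / (0.298 − 0.681) = -0.5390 / -0.383 = 1.407 km

1.41 km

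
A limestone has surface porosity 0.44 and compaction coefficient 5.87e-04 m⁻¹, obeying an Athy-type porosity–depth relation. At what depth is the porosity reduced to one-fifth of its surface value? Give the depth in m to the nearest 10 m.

Working in km (1 km = 1000 m; c in km⁻¹ = c in m⁻¹ × 1000):
phi/phi₀ = 1/5 ⇒ exp(−c·d) = 1/5 ⇒ d = ln(5) / c
d = 1.6094 / 0.587 = 2.742 km

2740 m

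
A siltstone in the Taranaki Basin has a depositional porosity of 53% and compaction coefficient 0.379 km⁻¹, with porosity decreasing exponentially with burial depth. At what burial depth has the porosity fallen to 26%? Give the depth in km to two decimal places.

Invert Athy's law: d = ln(φ₀/φ) / k
d = ln(0.53/0.26) / 0.379 = ln(2.038) / 0.379 = 0.7122 / 0.379 = 1.879 km

1.88 km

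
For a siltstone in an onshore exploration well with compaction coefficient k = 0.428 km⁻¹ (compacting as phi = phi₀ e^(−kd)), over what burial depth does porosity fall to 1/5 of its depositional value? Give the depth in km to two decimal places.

phi/phi₀ = 1/5 ⇒ exp(−k·d) = 1/5 ⇒ d = ln(5) / k
d = 1.6094 / 0.428 = 3.760 km

3.76 km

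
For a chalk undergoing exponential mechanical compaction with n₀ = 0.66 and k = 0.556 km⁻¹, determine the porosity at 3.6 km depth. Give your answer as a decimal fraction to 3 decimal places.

0.089

n = n₀·exp(−k·z) = 0.66 × exp(−0.556 × 3.6) = 0.66 × exp(−2.002)
  = 0.66 × 0.1351 = 0.0892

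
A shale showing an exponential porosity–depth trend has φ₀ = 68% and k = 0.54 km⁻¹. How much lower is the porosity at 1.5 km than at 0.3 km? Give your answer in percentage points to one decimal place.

27.6 percentage points

φ(0.3) = 0.68·e^(−0.54×0.3) = 0.5783
φ(1.5) = 0.68·e^(−0.54×1.5) = 0.3025
Δφ = 0.5783 − 0.3025 = 0.2758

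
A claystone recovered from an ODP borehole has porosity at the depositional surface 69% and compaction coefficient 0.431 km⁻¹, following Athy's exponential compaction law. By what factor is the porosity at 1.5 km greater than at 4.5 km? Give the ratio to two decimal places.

n(Z₁)/n(Z₂) = e^(−β·Z₁)/e^(−β·Z₂) = e^{β(Z₂−Z₁)}
= exp(0.431 × 3) = exp(1.293) = 3.6437

3.64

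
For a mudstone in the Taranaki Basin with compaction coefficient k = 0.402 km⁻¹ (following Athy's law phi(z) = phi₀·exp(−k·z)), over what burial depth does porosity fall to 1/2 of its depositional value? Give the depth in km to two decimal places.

1.72 km

phi/phi₀ = 1/2 ⇒ exp(−k·z) = 1/2 ⇒ z = ln(2) / k
z = 0.6931 / 0.402 = 1.724 km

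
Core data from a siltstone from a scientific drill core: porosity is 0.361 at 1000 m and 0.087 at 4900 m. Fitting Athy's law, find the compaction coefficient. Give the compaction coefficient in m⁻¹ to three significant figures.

0.000365 m⁻¹

Working in km (1 km = 1000 m; k in km⁻¹ = k in m⁻¹ × 1000):
Athy: φ(d) = φ₀ e^(−kd) ⇒ φ₁/φ₂ = e^{k(d₂−d₁)} ⇒ k = ln(φ₁/φ₂)/(d₂−d₁)
k = ln(0.361/0.087) / (4.9 − 1) = ln(4.149) / 3.9 = 1.4230 / 3.9 = 0.3649 km⁻¹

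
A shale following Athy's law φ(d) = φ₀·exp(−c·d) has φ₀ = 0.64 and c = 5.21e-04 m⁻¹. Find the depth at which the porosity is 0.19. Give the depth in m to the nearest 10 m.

Working in km (1 km = 1000 m; c in km⁻¹ = c in m⁻¹ × 1000):
Invert Athy's law: d = ln(φ₀/φ) / c
d = ln(0.64/0.19) / 0.521 = ln(3.368) / 0.521 = 1.2144 / 0.521 = 2.331 km

2330 m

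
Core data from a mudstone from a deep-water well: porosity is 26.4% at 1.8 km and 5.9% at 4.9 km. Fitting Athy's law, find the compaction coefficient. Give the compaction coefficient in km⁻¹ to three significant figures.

Athy: n(d) = n₀ e^(−cd) ⇒ n₁/n₂ = e^{c(d₂−d₁)} ⇒ c = ln(n₁/n₂)/(d₂−d₁)
c = ln(0.264/0.059) / (4.9 − 1.8) = ln(4.475) / 3.1 = 1.4984 / 3.1 = 0.4834 km⁻¹

0.483 km⁻¹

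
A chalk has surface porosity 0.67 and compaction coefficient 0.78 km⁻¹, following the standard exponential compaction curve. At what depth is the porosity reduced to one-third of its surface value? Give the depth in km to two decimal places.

1.41 km

phi/phi₀ = 1/3 ⇒ exp(−c·d) = 1/3 ⇒ d = ln(3) / c
d = 1.0986 / 0.78 = 1.408 km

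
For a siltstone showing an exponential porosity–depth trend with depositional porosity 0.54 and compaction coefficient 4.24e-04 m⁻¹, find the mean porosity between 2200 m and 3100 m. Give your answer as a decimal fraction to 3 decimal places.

0.177

Working in km (1 km = 1000 m; k in km⁻¹ = k in m⁻¹ × 1000):
⟨φ⟩ = (1/(Z₂−Z₁)) ∫ φ₀ e^(−kZ) dZ = φ₀·(e^(−k·Z₁) − e^(−k·Z₂)) / (k·(Z₂−Z₁))
e^(−0.424×2.2) = 0.3935; e^(−0.424×3.1) = 0.2686
⟨φ⟩ = 0.54 × (0.3935 − 0.2686) / (0.424 × 0.9) = 0.54 × 0.3271 = 0.1766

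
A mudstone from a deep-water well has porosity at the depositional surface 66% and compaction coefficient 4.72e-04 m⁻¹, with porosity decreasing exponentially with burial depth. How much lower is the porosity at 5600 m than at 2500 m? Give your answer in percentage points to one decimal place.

Working in km (1 km = 1000 m; c in km⁻¹ = c in m⁻¹ × 1000):
n(2.5) = 0.66·e^(−0.472×2.5) = 0.2028
n(5.6) = 0.66·e^(−0.472×5.6) = 0.0469
Δn = 0.2028 − 0.0469 = 0.1559

15.6 percentage points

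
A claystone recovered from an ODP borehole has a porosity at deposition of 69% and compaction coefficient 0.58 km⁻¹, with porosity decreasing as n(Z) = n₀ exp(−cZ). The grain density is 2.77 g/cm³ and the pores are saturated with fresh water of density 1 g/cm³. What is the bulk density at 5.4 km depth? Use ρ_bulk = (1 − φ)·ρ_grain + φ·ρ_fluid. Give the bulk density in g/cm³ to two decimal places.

2.72 g/cm³

Porosity at depth: n = 0.69·exp(−0.58×5.4) = 0.69×0.0436 = 0.0301
Bulk density: ρ_b = (1−n)ρ_g + n·ρ_f = 0.9699×2.77 + 0.0301×1
       = 2.687 + 0.030 = 2.717 g/cm³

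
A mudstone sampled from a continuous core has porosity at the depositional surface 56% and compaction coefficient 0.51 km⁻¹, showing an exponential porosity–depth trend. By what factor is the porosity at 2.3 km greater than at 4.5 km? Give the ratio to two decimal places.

3.07

n(Z₁)/n(Z₂) = e^(−β·Z₁)/e^(−β·Z₂) = e^{β(Z₂−Z₁)}
= exp(0.51 × 2.2) = exp(1.122) = 3.0710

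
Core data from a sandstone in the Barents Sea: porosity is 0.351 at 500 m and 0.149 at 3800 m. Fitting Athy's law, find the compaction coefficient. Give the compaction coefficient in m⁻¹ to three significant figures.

0.000260 m⁻¹

Working in km (1 km = 1000 m; β in km⁻¹ = β in m⁻¹ × 1000):
Athy: phi(d) = phi₀ e^(−βd) ⇒ phi₁/phi₂ = e^{β(d₂−d₁)} ⇒ β = ln(phi₁/phi₂)/(d₂−d₁)
β = ln(0.351/0.149) / (3.8 − 0.5) = ln(2.356) / 3.3 = 0.8568 / 3.3 = 0.2596 km⁻¹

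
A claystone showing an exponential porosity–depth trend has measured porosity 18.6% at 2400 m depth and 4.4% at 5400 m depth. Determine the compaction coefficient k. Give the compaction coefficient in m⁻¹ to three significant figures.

0.000481 m⁻¹

Working in km (1 km = 1000 m; k in km⁻¹ = k in m⁻¹ × 1000):
Athy: n(Z) = n₀ e^(−kZ) ⇒ n₁/n₂ = e^{k(Z₂−Z₁)} ⇒ k = ln(n₁/n₂)/(Z₂−Z₁)
k = ln(0.186/0.044) / (5.4 − 2.4) = ln(4.227) / 3 = 1.4416 / 3 = 0.4805 km⁻¹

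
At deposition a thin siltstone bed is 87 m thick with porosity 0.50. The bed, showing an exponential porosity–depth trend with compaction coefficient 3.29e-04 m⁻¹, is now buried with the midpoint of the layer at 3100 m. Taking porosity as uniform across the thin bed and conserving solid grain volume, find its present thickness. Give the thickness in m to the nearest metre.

Working in km (1 km = 1000 m; β in km⁻¹ = β in m⁻¹ × 1000):
Porosity at 3.1 km: φ = 0.5·exp(−0.329×3.1) = 0.1803
Solid-volume conservation: h(1−φ) = h₀(1−φ₀) ⇒ h = h₀·(1−φ₀)/(1−φ)
h = 0.087 × (1 − 0.5)/(1 − 0.1803) = 0.087 × 0.6100 = 0.0531 km

53 m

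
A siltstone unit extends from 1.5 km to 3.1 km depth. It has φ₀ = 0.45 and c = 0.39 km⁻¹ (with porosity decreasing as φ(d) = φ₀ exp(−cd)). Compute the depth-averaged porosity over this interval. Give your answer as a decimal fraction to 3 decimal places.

0.186

⟨φ⟩ = (1/(d₂−d₁)) ∫ φ₀ e^(−cd) dd = φ₀·(e^(−c·d₁) − e^(−c·d₂)) / (c·(d₂−d₁))
e^(−0.39×1.5) = 0.5571; e^(−0.39×3.1) = 0.2985
⟨φ⟩ = 0.45 × (0.5571 − 0.2985) / (0.39 × 1.6) = 0.45 × 0.4144 = 0.1865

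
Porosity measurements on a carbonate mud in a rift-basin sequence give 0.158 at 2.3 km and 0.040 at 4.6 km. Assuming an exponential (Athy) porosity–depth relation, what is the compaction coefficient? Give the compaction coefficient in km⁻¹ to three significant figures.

0.597 km⁻¹

Athy: φ(d) = φ₀ e^(−cd) ⇒ φ₁/φ₂ = e^{c(d₂−d₁)} ⇒ c = ln(φ₁/φ₂)/(d₂−d₁)
c = ln(0.158/0.04) / (4.6 − 2.3) = ln(3.95) / 2.3 = 1.3737 / 2.3 = 0.5973 km⁻¹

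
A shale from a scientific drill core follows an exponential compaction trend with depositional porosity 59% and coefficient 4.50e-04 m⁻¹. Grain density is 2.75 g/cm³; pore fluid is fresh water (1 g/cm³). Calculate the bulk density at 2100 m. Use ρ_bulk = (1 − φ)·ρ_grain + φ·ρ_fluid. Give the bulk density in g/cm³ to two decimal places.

Working in km (1 km = 1000 m; k in km⁻¹ = k in m⁻¹ × 1000):
Porosity at depth: phi = 0.59·exp(−0.45×2.1) = 0.59×0.3887 = 0.2293
Bulk density: ρ_b = (1−phi)ρ_g + phi·ρ_f = 0.7707×2.75 + 0.2293×1
       = 2.119 + 0.229 = 2.349 g/cm³

2.35 g/cm³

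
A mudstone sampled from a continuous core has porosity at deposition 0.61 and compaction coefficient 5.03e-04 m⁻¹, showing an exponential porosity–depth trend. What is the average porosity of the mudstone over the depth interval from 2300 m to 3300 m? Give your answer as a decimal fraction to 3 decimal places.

Working in km (1 km = 1000 m; k in km⁻¹ = k in m⁻¹ × 1000):
⟨n⟩ = (1/(Z₂−Z₁)) ∫ n₀ e^(−kZ) dZ = n₀·(e^(−k·Z₁) − e^(−k·Z₂)) / (k·(Z₂−Z₁))
e^(−0.503×2.3) = 0.3145; e^(−0.503×3.3) = 0.1902
⟨n⟩ = 0.61 × (0.3145 − 0.1902) / (0.503 × 1) = 0.61 × 0.2471 = 0.1507

0.151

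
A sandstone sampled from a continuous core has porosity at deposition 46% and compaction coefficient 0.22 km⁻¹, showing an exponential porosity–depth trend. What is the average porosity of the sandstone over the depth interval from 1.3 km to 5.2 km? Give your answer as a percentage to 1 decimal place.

23.2%

⟨n⟩ = (1/(z₂−z₁)) ∫ n₀ e^(−cz) dz = n₀·(e^(−c·z₁) − e^(−c·z₂)) / (c·(z₂−z₁))
e^(−0.22×1.3) = 0.7513; e^(−0.22×5.2) = 0.3185
⟨n⟩ = 0.46 × (0.7513 − 0.3185) / (0.22 × 3.9) = 0.46 × 0.5043 = 0.2320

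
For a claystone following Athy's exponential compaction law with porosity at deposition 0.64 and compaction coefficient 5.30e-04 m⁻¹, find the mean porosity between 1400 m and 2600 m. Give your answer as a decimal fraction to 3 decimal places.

0.225

Working in km (1 km = 1000 m; k in km⁻¹ = k in m⁻¹ × 1000):
⟨phi⟩ = (1/(Z₂−Z₁)) ∫ phi₀ e^(−kZ) dZ = phi₀·(e^(−k·Z₁) − e^(−k·Z₂)) / (k·(Z₂−Z₁))
e^(−0.53×1.4) = 0.4762; e^(−0.53×2.6) = 0.2521
⟨phi⟩ = 0.64 × (0.4762 − 0.2521) / (0.53 × 1.2) = 0.64 × 0.3523 = 0.2255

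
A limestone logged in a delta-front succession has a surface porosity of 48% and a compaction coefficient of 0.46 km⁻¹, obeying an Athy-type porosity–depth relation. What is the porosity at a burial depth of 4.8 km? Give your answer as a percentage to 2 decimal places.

φ = φ₀·exp(−β·z) = 0.48 × exp(−0.46 × 4.8) = 0.48 × exp(−2.208)
  = 0.48 × 0.1099 = 0.0528

5.28%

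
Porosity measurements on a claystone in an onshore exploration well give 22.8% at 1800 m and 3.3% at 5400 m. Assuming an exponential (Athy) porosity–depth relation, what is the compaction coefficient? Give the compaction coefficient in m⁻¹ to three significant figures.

Working in km (1 km = 1000 m; c in km⁻¹ = c in m⁻¹ × 1000):
Athy: phi(Z) = phi₀ e^(−cZ) ⇒ phi₁/phi₂ = e^{c(Z₂−Z₁)} ⇒ c = ln(phi₁/phi₂)/(Z₂−Z₁)
c = ln(0.228/0.033) / (5.4 − 1.8) = ln(6.909) / 3.6 = 1.9328 / 3.6 = 0.5369 km⁻¹

0.000537 m⁻¹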